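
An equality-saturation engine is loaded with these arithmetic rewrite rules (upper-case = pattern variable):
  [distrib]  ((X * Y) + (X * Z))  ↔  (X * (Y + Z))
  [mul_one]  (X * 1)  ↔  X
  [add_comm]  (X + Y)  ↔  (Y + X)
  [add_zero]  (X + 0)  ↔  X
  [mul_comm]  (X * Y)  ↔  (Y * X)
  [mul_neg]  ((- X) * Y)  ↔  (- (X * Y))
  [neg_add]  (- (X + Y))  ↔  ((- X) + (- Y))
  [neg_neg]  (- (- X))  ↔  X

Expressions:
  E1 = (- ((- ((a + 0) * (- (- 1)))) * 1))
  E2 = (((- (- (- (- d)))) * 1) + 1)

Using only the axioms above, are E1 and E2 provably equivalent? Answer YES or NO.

NO

All listed rules preserve value, hence provable equivalence implies equal values everywhere; look for a separating assignment.
a=0, d=0 gives E1 ↦ 0, E2 ↦ 1; values differ ⇒ not provably equivalent.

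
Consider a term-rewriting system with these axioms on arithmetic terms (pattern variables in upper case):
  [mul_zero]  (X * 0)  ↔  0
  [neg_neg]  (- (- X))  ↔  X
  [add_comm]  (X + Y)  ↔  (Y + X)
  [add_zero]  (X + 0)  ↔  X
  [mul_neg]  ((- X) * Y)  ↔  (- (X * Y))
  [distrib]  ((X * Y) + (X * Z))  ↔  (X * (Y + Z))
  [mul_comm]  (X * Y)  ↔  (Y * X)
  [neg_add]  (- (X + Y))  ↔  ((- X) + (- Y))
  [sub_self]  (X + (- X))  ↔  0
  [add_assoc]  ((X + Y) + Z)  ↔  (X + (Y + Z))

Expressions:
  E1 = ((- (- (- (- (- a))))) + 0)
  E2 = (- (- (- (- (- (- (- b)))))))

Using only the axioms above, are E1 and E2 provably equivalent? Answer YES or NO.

All listed rules preserve value, hence provable equivalence implies equal values everywhere; look for a separating assignment.
a=0, b=1 gives E1 ↦ 0, E2 ↦ -1; values differ ⇒ not provably equivalent.

NO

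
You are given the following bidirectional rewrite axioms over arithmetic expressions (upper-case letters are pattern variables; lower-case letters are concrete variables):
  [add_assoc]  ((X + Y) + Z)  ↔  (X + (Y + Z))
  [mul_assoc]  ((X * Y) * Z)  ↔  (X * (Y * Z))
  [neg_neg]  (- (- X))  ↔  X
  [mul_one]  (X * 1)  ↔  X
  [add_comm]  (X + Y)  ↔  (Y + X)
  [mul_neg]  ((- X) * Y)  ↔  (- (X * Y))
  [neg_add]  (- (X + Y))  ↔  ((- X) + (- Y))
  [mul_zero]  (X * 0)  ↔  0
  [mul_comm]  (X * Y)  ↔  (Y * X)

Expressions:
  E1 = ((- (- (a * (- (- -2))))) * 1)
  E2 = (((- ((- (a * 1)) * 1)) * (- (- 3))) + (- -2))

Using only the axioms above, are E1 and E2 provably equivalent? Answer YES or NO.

All listed rules preserve value, hence provable equivalence implies equal values everywhere; look for a separating assignment.
a=0 gives E1 ↦ 0, E2 ↦ 2; values differ ⇒ not provably equivalent.

NO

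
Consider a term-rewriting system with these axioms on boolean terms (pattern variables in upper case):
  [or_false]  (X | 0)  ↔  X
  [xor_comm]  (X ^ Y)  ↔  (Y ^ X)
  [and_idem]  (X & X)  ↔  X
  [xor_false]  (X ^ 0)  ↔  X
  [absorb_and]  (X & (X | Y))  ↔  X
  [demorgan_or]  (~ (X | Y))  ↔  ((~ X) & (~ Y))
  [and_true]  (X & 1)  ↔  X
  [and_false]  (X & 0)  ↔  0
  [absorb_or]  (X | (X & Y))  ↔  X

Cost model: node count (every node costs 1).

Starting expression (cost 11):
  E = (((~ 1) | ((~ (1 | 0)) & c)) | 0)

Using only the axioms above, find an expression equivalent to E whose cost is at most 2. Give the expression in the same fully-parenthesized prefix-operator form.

step 1: or_false (→) rewrites (1 | 0) into 1, now (((~ 1) | ((~ 1) & c)) | 0)
step 2: absorb_or (→) rewrites ((~ 1) | ((~ 1) & c)) into (~ 1), now ((~ 1) | 0)
step 3: or_false (→) rewrites ((~ 1) | 0) into (~ 1), reaching cost 2 (bound 2)

(~ 1)   [cost 2]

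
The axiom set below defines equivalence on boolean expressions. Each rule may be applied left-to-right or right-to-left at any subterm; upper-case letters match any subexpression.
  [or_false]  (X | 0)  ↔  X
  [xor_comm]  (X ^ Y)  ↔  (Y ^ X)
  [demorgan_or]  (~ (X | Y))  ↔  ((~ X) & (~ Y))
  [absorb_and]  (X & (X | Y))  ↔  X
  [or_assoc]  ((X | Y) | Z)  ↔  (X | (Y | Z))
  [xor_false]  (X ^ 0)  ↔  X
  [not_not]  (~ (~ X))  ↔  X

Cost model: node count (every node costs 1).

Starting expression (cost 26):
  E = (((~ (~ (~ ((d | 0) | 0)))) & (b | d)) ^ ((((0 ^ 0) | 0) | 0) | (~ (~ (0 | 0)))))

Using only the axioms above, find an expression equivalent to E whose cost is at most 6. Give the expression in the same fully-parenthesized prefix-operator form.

((~ d) & (b | d))   [cost 6]

step 1: not_not (→) rewrites (~ (~ ((d | 0) | 0))) into ((d | 0) | 0), now (((~ ((d | 0) | 0)) & (b | d)) ^ ((((0 ^ 0) | 0) | 0) | (~ (~ (0 | 0)))))
step 2: or_false (→) rewrites ((0 ^ 0) | 0) into (0 ^ 0), now (((~ ((d | 0) | 0)) & (b | d)) ^ (((0 ^ 0) | 0) | (~ (~ (0 | 0)))))
step 3: or_false (→) rewrites (0 | 0) into 0, now (((~ ((d | 0) | 0)) & (b | d)) ^ (((0 ^ 0) | 0) | (~ (~ 0))))
step 4: xor_false (→) rewrites (0 ^ 0) into 0, now (((~ ((d | 0) | 0)) & (b | d)) ^ ((0 | 0) | (~ (~ 0))))
step 5: or_false (→) rewrites (0 | 0) into 0, now (((~ ((d | 0) | 0)) & (b | d)) ^ (0 | (~ (~ 0))))
step 6: or_false (→) rewrites ((d | 0) | 0) into (d | 0), now (((~ (d | 0)) & (b | d)) ^ (0 | (~ (~ 0))))
step 7: not_not (→) rewrites (~ (~ 0)) into 0, now (((~ (d | 0)) & (b | d)) ^ (0 | 0))
step 8: or_false (→) rewrites (d | 0) into d, now (((~ d) & (b | d)) ^ (0 | 0))
step 9: or_false (→) rewrites (0 | 0) into 0, now (((~ d) & (b | d)) ^ 0)
step 10: xor_false (→) rewrites (((~ d) & (b | d)) ^ 0) into ((~ d) & (b | d)), reaching cost 6 (bound 6)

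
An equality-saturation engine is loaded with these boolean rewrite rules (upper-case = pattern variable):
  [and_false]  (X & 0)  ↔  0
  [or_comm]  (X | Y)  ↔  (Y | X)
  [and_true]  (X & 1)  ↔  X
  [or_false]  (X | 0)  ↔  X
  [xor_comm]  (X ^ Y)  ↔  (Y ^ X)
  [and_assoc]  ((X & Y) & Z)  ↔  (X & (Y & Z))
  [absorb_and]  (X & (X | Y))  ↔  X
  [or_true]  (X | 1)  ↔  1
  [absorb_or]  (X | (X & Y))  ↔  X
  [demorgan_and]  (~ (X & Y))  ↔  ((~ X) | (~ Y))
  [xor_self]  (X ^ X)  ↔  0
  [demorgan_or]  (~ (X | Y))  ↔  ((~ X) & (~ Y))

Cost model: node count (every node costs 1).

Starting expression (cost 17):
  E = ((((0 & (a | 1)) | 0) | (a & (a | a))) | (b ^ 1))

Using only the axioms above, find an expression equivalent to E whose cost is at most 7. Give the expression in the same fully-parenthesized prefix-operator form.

((a | 0) | (b ^ 1))   [cost 7]

1. [or_false →] ((0 & (a | 1)) | 0)  →  (0 & (a | 1));  E = (((0 & (a | 1)) | (a & (a | a))) | (b ^ 1))
2. [absorb_and →] (a & (a | a))  →  a;  E = (((0 & (a | 1)) | a) | (b ^ 1))
3. [or_comm →] ((0 & (a | 1)) | a)  →  (a | (0 & (a | 1)));  E = ((a | (0 & (a | 1))) | (b ^ 1))
4. [or_true →] (a | 1)  →  1;  E = ((a | (0 & 1)) | (b ^ 1))
5. [and_true →] (0 & 1)  →  0;  cost 7 ≤ 7, done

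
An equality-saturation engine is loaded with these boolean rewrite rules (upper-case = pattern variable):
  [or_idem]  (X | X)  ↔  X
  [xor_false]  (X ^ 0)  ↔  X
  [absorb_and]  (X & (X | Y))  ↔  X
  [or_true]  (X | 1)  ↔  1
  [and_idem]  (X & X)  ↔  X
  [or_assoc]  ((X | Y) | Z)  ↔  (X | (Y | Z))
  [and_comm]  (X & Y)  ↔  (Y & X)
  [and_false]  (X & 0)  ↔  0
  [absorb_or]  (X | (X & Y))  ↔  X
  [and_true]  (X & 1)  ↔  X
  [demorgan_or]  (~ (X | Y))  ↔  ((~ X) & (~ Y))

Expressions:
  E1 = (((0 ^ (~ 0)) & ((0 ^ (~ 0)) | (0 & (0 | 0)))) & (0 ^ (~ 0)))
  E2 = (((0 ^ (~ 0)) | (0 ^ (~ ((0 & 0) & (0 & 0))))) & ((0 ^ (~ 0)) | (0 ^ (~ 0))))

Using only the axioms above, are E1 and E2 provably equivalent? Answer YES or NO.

step 1: absorb_and (→) rewrites (0 & (0 | 0)) into 0, now (((0 ^ (~ 0)) & ((0 ^ (~ 0)) | 0)) & (0 ^ (~ 0)))
step 2: absorb_and (→) rewrites ((0 ^ (~ 0)) & ((0 ^ (~ 0)) | 0)) into (0 ^ (~ 0)), now ((0 ^ (~ 0)) & (0 ^ (~ 0)))
step 3: and_idem (→) rewrites ((0 ^ (~ 0)) & (0 ^ (~ 0))) into (0 ^ (~ 0))
step 4: or_idem (←) rewrites (0 ^ (~ 0)) into ((0 ^ (~ 0)) | (0 ^ (~ 0)))
step 5: and_idem (←) rewrites ((0 ^ (~ 0)) | (0 ^ (~ 0))) into (((0 ^ (~ 0)) | (0 ^ (~ 0))) & ((0 ^ (~ 0)) | (0 ^ (~ 0))))
step 6: and_idem (←) rewrites 0 into (0 & 0), now (((0 ^ (~ 0)) | (0 ^ (~ (0 & 0)))) & ((0 ^ (~ 0)) | (0 ^ (~ 0))))
step 7: and_idem (←) rewrites (0 & 0) into ((0 & 0) & (0 & 0)), which is E2

YES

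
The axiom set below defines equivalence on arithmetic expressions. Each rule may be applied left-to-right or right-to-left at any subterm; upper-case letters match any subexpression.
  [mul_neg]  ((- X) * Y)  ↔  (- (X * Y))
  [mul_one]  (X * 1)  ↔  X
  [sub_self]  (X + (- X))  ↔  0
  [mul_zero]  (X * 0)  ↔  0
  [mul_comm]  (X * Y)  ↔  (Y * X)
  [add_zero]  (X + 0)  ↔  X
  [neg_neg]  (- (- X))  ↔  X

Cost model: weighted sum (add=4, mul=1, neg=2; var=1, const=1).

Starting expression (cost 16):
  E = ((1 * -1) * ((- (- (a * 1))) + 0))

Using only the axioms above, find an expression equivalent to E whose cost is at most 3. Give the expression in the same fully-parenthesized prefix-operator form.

(-1 * a)   [cost 3]

1. [mul_one →] (a * 1)  →  a;  E = ((1 * -1) * ((- (- a)) + 0))
2. [neg_neg →] (- (- a))  →  a;  E = ((1 * -1) * (a + 0))
3. [mul_comm →] (1 * -1)  →  (-1 * 1);  E = ((-1 * 1) * (a + 0))
4. [mul_one →] (-1 * 1)  →  -1;  E = (-1 * (a + 0))
5. [add_zero →] (a + 0)  →  a;  cost 3 ≤ 3, done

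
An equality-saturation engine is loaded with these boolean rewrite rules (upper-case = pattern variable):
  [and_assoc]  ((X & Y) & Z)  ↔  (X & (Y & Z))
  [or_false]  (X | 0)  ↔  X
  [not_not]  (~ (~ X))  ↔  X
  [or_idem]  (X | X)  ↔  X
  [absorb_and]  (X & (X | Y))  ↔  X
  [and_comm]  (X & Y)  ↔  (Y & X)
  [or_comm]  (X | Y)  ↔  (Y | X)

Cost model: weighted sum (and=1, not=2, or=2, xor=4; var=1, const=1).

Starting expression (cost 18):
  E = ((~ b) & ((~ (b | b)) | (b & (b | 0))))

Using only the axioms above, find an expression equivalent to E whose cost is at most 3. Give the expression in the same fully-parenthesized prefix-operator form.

(~ b)   [cost 3]

(1) (b & (b | 0))  =[absorb_and →]=  b    ⊢ ((~ b) & ((~ (b | b)) | b))
(2) (b | b)  =[or_idem →]=  b    ⊢ ((~ b) & ((~ b) | b))
(3) ((~ b) & ((~ b) | b))  =[absorb_and →]=  (~ b)    ⊢ cost 3, within 3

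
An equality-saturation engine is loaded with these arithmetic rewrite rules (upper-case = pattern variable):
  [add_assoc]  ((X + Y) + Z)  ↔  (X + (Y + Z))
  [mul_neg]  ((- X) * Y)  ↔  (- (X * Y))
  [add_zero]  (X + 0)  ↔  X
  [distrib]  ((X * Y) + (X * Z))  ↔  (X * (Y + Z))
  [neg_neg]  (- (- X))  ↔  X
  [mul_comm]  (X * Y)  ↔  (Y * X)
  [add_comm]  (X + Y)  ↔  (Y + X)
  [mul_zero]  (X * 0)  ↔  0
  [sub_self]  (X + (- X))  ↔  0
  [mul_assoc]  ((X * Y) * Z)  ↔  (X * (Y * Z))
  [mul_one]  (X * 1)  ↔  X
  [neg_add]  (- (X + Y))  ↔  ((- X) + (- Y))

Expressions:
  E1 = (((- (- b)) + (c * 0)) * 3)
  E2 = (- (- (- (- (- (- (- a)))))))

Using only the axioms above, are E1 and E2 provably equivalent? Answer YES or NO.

NO

The axioms are sound identities: if E1 ↔* E2 then E1 and E2 evaluate identically under any assignment.
Under a=0, b=1, c=0: E1 evaluates to 3, E2 to 0. Distinct ⇒ no rewrite sequence connects them.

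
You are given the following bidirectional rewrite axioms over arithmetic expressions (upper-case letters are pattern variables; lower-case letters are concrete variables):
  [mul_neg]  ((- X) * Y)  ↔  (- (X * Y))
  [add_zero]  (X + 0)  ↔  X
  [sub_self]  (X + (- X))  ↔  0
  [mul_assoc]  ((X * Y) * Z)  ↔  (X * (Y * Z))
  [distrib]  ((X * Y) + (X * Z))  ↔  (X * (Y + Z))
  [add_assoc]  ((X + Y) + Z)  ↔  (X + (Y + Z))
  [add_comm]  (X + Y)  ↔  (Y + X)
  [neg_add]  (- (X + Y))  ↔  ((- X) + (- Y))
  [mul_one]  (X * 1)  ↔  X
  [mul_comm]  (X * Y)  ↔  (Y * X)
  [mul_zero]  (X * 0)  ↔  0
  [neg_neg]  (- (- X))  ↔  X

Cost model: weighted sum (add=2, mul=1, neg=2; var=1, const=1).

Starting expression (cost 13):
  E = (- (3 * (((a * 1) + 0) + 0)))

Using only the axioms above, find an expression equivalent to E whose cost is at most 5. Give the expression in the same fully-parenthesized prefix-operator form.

(- (3 * a))   [cost 5]

(1) (a * 1)  =[mul_one →]=  a    ⊢ (- (3 * ((a + 0) + 0)))
(2) ((a + 0) + 0)  =[add_zero →]=  (a + 0)    ⊢ (- (3 * (a + 0)))
(3) (a + 0)  =[add_zero →]=  a    ⊢ cost 5, within 5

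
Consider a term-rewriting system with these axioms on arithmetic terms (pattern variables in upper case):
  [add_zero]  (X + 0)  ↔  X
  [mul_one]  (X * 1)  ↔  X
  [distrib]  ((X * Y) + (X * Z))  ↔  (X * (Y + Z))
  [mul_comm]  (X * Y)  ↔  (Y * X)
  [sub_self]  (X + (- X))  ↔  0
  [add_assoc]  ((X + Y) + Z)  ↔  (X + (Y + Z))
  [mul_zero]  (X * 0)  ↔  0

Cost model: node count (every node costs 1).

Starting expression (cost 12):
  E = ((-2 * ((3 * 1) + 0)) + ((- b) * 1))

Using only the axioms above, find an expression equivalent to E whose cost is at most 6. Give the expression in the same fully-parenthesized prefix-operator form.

((-2 * 3) + (- b))   [cost 6]

1. [add_zero →] ((3 * 1) + 0)  →  (3 * 1);  E = ((-2 * (3 * 1)) + ((- b) * 1))
2. [mul_one →] ((- b) * 1)  →  (- b);  E = ((-2 * (3 * 1)) + (- b))
3. [mul_one →] (3 * 1)  →  3;  cost 6 ≤ 6, done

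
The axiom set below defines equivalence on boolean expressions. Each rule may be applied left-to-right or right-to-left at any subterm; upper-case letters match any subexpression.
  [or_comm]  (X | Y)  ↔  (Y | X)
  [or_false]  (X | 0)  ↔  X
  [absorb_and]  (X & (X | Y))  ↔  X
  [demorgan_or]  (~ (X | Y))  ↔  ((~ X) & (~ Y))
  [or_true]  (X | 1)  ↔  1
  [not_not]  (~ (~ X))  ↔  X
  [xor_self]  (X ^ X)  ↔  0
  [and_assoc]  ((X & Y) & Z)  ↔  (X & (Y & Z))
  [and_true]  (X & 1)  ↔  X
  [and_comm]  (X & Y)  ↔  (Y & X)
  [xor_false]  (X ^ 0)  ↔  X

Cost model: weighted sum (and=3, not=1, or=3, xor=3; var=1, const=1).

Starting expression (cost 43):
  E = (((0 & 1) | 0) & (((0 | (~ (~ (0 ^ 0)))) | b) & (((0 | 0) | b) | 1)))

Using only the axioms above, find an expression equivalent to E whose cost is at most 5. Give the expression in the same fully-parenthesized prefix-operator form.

1. [not_not →] (~ (~ (0 ^ 0)))  →  (0 ^ 0);  E = (((0 & 1) | 0) & (((0 | (0 ^ 0)) | b) & (((0 | 0) | b) | 1)))
2. [xor_false →] (0 ^ 0)  →  0;  E = (((0 & 1) | 0) & (((0 | 0) | b) & (((0 | 0) | b) | 1)))
3. [absorb_and →] (((0 | 0) | b) & (((0 | 0) | b) | 1))  →  ((0 | 0) | b);  E = (((0 & 1) | 0) & ((0 | 0) | b))
4. [and_true →] (0 & 1)  →  0;  E = ((0 | 0) & ((0 | 0) | b))
5. [absorb_and →] ((0 | 0) & ((0 | 0) | b))  →  (0 | 0);  cost 5 ≤ 5, done

(0 | 0)   [cost 5]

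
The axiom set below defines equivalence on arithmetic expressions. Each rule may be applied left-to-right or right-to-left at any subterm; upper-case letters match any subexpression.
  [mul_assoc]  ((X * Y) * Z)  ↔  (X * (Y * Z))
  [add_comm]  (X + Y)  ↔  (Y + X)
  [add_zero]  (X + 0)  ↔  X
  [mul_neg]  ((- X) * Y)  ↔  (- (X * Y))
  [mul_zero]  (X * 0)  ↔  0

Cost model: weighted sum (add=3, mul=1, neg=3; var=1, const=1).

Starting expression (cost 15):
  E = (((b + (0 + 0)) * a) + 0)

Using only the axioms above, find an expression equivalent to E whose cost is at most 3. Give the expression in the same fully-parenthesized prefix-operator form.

1. [add_zero →] (((b + (0 + 0)) * a) + 0)  →  ((b + (0 + 0)) * a)
2. [add_zero →] (0 + 0)  →  0;  E = ((b + 0) * a)
3. [add_zero →] (b + 0)  →  b;  cost 3 ≤ 3, done

(b * a)   [cost 3]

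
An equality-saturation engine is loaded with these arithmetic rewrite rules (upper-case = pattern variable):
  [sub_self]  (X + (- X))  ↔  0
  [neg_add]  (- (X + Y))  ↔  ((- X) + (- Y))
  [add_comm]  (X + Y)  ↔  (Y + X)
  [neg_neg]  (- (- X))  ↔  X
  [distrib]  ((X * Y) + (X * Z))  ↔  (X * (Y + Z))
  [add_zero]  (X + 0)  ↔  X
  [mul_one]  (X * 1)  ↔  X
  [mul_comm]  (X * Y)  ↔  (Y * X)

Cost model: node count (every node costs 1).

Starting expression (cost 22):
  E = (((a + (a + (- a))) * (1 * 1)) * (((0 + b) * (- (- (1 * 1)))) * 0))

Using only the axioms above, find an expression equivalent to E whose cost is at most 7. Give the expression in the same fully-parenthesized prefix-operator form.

((a * 1) * (b * 0))   [cost 7]

step 1: mul_one (→) rewrites (1 * 1) into 1, now (((a + (a + (- a))) * (1 * 1)) * (((0 + b) * (- (- 1))) * 0))
step 2: neg_neg (→) rewrites (- (- 1)) into 1, now (((a + (a + (- a))) * (1 * 1)) * (((0 + b) * 1) * 0))
step 3: add_comm (→) rewrites (0 + b) into (b + 0), now (((a + (a + (- a))) * (1 * 1)) * (((b + 0) * 1) * 0))
step 4: add_zero (→) rewrites (b + 0) into b, now (((a + (a + (- a))) * (1 * 1)) * ((b * 1) * 0))
step 5: mul_one (→) rewrites (1 * 1) into 1, now (((a + (a + (- a))) * 1) * ((b * 1) * 0))
step 6: mul_one (→) rewrites (b * 1) into b, now (((a + (a + (- a))) * 1) * (b * 0))
step 7: sub_self (→) rewrites (a + (- a)) into 0, now (((a + 0) * 1) * (b * 0))
step 8: add_zero (→) rewrites (a + 0) into a, reaching cost 7 (bound 7)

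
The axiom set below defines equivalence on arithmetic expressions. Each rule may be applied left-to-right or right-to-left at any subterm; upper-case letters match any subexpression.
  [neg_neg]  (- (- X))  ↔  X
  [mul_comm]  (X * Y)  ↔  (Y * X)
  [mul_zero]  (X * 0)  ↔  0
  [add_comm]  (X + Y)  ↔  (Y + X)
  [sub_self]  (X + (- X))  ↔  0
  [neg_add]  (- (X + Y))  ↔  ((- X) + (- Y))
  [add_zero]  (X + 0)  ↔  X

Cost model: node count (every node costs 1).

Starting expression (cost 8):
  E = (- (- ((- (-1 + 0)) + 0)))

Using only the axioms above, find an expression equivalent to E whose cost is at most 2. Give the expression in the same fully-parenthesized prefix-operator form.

1. [add_zero →] ((- (-1 + 0)) + 0)  →  (- (-1 + 0));  E = (- (- (- (-1 + 0))))
2. [neg_neg →] (- (- (- (-1 + 0))))  →  (- (-1 + 0))
3. [add_zero →] (-1 + 0)  →  -1;  cost 2 ≤ 2, done

(- -1)   [cost 2]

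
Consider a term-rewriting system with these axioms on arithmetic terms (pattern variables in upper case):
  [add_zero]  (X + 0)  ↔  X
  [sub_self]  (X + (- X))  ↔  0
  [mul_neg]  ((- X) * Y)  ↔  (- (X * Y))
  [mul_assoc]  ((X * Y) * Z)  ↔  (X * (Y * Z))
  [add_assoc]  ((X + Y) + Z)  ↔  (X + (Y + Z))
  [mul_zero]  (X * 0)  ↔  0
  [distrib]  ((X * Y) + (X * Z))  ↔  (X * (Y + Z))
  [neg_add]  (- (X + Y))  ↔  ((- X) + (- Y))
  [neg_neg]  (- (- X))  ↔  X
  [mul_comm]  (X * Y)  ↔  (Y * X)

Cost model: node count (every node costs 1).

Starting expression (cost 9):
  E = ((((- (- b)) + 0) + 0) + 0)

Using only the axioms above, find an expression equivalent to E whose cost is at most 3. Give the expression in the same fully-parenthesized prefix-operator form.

step 1: add_zero (→) rewrites ((((- (- b)) + 0) + 0) + 0) into (((- (- b)) + 0) + 0)
step 2: add_zero (→) rewrites ((- (- b)) + 0) into (- (- b)), now ((- (- b)) + 0)
step 3: neg_neg (→) rewrites (- (- b)) into b, reaching cost 3 (bound 3)

(b + 0)   [cost 3]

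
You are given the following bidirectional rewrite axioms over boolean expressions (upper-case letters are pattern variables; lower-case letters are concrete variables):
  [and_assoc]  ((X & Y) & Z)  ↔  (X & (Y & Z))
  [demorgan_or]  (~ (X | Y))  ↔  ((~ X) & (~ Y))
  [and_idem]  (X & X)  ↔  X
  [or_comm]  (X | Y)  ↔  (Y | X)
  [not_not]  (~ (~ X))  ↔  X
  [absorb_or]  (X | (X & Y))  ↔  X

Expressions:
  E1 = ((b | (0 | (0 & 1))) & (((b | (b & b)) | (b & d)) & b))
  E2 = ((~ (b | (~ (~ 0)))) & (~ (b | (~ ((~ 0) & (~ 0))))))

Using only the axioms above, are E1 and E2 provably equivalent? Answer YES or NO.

The axioms are sound identities: if E1 ↔* E2 then E1 and E2 evaluate identically under any assignment.
Under b=0, d=0: E1 evaluates to 0, E2 to 1. Distinct ⇒ no rewrite sequence connects them.

NO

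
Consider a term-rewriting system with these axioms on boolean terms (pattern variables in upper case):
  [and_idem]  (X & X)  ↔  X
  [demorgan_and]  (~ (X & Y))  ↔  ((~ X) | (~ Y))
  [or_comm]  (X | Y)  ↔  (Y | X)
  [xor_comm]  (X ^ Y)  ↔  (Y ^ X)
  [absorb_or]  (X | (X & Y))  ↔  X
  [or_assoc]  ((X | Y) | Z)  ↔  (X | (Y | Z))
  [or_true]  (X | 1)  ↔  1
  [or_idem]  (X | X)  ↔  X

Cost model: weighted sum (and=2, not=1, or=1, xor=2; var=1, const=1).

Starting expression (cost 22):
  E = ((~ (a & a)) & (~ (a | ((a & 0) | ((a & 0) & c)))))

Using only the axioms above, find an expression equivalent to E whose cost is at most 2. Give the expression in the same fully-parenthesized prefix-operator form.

step 1: absorb_or (→) rewrites ((a & 0) | ((a & 0) & c)) into (a & 0), now ((~ (a & a)) & (~ (a | (a & 0))))
step 2: and_idem (→) rewrites (a & a) into a, now ((~ a) & (~ (a | (a & 0))))
step 3: absorb_or (→) rewrites (a | (a & 0)) into a, now ((~ a) & (~ a))
step 4: and_idem (→) rewrites ((~ a) & (~ a)) into (~ a), reaching cost 2 (bound 2)

(~ a)   [cost 2]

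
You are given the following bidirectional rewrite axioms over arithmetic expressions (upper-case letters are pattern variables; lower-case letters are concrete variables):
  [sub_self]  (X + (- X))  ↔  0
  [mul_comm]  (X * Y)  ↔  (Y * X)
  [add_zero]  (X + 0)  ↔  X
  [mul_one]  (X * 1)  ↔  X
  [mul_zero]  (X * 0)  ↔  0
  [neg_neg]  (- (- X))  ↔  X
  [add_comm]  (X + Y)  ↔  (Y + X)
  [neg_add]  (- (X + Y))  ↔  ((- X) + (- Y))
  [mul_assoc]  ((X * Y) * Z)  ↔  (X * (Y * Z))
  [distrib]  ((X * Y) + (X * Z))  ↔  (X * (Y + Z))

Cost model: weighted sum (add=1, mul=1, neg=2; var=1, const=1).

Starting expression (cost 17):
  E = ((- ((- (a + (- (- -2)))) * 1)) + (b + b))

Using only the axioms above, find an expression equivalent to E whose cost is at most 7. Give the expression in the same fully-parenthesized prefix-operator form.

step 1: neg_neg (→) rewrites (- (- -2)) into -2, now ((- ((- (a + -2)) * 1)) + (b + b))
step 2: mul_one (→) rewrites ((- (a + -2)) * 1) into (- (a + -2)), now ((- (- (a + -2))) + (b + b))
step 3: neg_neg (→) rewrites (- (- (a + -2))) into (a + -2), reaching cost 7 (bound 7)

((a + -2) + (b + b))   [cost 7]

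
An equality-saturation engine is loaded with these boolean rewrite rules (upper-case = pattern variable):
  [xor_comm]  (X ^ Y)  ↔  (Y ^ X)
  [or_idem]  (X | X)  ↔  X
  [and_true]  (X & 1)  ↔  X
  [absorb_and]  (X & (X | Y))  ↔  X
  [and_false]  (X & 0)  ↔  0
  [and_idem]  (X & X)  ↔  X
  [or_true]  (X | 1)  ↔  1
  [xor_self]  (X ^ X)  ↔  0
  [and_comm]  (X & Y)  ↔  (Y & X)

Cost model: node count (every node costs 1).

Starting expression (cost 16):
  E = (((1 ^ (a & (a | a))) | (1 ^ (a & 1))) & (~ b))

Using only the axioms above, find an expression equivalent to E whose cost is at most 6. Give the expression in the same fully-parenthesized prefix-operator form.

(1) (a & 1)  =[and_true →]=  a    ⊢ (((1 ^ (a & (a | a))) | (1 ^ a)) & (~ b))
(2) (a & (a | a))  =[absorb_and →]=  a    ⊢ (((1 ^ a) | (1 ^ a)) & (~ b))
(3) ((1 ^ a) | (1 ^ a))  =[or_idem →]=  (1 ^ a)    ⊢ cost 6, within 6

((1 ^ a) & (~ b))   [cost 6]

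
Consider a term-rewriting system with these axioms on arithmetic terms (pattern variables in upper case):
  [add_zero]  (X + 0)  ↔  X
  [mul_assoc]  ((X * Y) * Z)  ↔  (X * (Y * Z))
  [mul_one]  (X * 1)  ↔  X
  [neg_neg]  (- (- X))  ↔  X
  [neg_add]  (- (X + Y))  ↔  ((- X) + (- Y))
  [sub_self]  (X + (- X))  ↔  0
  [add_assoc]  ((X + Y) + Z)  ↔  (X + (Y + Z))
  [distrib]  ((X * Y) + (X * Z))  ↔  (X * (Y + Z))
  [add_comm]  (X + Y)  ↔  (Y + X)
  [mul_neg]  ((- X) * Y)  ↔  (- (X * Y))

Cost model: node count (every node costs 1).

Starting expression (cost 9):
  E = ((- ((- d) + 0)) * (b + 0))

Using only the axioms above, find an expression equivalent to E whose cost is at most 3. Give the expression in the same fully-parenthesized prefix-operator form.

1. [add_zero →] ((- d) + 0)  →  (- d);  E = ((- (- d)) * (b + 0))
2. [neg_neg →] (- (- d))  →  d;  E = (d * (b + 0))
3. [add_zero →] (b + 0)  →  b;  cost 3 ≤ 3, done

(d * b)   [cost 3]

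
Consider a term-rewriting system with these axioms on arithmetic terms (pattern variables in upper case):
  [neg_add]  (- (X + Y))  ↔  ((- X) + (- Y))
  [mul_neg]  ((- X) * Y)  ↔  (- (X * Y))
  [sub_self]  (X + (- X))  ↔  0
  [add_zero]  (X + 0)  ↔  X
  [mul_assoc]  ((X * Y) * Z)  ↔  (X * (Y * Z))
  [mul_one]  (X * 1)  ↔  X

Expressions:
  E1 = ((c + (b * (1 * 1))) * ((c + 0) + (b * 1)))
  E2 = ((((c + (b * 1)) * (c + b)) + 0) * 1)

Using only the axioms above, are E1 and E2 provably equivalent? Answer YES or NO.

YES

1. [mul_one →] (1 * 1)  →  1;  E1 = ((c + (b * 1)) * ((c + 0) + (b * 1)))
2. [mul_one →] (b * 1)  →  b;  E1 = ((c + (b * 1)) * ((c + 0) + b))
3. [add_zero →] (c + 0)  →  c;  E1 = ((c + (b * 1)) * (c + b))
4. [add_zero ←] ((c + (b * 1)) * (c + b))  →  (((c + (b * 1)) * (c + b)) + 0)
5. [mul_one ←] (((c + (b * 1)) * (c + b)) + 0)  →  ((((c + (b * 1)) * (c + b)) + 0) * 1);  this is E2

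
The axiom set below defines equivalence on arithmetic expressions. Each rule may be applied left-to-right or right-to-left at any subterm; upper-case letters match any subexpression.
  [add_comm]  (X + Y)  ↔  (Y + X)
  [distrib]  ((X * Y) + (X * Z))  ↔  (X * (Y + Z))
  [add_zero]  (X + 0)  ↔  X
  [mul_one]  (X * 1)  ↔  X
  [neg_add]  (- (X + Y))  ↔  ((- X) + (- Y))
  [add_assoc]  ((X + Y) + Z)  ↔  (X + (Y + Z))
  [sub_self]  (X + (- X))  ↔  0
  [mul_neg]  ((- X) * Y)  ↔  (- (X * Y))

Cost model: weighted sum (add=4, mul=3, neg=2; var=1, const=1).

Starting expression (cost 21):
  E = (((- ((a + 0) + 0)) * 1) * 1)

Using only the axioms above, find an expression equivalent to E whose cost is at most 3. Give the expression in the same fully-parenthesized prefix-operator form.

(- a)   [cost 3]

step 1: add_zero (→) rewrites ((a + 0) + 0) into (a + 0), now (((- (a + 0)) * 1) * 1)
step 2: mul_one (→) rewrites (((- (a + 0)) * 1) * 1) into ((- (a + 0)) * 1)
step 3: mul_neg (→) rewrites ((- (a + 0)) * 1) into (- ((a + 0) * 1))
step 4: mul_one (→) rewrites ((a + 0) * 1) into (a + 0), now (- (a + 0))
step 5: add_zero (→) rewrites (a + 0) into a, reaching cost 3 (bound 3)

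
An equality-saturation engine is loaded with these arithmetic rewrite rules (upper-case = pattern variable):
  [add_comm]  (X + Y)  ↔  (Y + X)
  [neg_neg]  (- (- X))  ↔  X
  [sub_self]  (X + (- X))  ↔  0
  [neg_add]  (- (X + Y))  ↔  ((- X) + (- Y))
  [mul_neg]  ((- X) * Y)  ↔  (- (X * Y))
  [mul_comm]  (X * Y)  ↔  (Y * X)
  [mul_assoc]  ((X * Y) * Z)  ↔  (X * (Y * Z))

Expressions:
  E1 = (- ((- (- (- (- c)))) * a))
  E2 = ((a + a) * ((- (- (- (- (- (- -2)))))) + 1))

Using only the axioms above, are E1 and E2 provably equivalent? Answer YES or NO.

The axioms are sound identities: if E1 ↔* E2 then E1 and E2 evaluate identically under any assignment.
Under a=1, c=0: E1 evaluates to 0, E2 to -2. Distinct ⇒ no rewrite sequence connects them.

NO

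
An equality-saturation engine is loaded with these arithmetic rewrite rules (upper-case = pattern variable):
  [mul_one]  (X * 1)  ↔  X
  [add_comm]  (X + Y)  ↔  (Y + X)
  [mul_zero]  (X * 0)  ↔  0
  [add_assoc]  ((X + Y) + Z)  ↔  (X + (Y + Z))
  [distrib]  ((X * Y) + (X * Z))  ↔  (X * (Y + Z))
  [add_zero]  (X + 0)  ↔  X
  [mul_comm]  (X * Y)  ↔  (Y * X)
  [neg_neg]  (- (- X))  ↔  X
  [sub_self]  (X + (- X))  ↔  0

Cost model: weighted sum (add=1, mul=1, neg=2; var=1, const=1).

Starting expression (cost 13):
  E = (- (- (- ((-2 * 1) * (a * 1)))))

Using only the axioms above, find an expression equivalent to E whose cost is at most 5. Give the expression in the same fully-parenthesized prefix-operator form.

step 1: neg_neg (→) rewrites (- (- ((-2 * 1) * (a * 1)))) into ((-2 * 1) * (a * 1)), now (- ((-2 * 1) * (a * 1)))
step 2: mul_one (→) rewrites (a * 1) into a, now (- ((-2 * 1) * a))
step 3: mul_one (→) rewrites (-2 * 1) into -2, reaching cost 5 (bound 5)

(- (-2 * a))   [cost 5]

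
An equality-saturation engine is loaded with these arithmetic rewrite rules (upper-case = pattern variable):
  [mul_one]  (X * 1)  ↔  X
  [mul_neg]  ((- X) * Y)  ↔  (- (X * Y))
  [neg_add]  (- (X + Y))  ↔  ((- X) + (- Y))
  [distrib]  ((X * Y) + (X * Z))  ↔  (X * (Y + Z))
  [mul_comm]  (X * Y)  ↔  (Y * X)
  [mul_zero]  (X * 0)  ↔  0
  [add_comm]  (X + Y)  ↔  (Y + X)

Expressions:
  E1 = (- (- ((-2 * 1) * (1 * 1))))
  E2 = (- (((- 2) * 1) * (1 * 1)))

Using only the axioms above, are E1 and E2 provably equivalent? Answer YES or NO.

NO

The axioms are sound identities: if E1 ↔* E2 then E1 and E2 evaluate identically under any assignment.
Under the empty assignment (no variables occur): E1 evaluates to -2, E2 to 2. Distinct ⇒ no rewrite sequence connects them.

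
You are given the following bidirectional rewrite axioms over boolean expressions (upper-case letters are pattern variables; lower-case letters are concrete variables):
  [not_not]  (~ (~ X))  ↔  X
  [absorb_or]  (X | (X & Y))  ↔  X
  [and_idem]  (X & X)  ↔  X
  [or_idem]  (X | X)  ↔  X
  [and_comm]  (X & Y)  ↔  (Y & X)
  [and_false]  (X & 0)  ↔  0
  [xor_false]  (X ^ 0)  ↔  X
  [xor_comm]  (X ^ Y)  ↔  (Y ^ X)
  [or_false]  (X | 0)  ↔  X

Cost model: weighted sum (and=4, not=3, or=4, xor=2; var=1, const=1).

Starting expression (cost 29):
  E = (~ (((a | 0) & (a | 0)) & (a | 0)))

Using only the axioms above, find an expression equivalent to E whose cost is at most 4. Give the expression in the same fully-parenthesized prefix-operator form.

(~ a)   [cost 4]

step 1: and_idem (→) rewrites ((a | 0) & (a | 0)) into (a | 0), now (~ ((a | 0) & (a | 0)))
step 2: and_idem (→) rewrites ((a | 0) & (a | 0)) into (a | 0), now (~ (a | 0))
step 3: or_false (→) rewrites (a | 0) into a, reaching cost 4 (bound 4)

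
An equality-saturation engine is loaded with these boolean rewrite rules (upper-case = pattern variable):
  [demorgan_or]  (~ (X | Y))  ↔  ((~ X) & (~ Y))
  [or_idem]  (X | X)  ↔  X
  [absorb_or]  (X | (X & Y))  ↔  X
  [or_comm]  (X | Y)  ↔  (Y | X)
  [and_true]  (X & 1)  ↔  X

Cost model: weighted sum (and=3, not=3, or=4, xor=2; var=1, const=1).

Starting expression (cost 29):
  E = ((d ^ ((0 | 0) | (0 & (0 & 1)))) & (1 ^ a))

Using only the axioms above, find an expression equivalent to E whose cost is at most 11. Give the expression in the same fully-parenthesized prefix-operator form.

step 1: and_true (→) rewrites (0 & 1) into 0, now ((d ^ ((0 | 0) | (0 & 0))) & (1 ^ a))
step 2: or_idem (→) rewrites (0 | 0) into 0, now ((d ^ (0 | (0 & 0))) & (1 ^ a))
step 3: absorb_or (→) rewrites (0 | (0 & 0)) into 0, reaching cost 11 (bound 11)

((d ^ 0) & (1 ^ a))   [cost 11]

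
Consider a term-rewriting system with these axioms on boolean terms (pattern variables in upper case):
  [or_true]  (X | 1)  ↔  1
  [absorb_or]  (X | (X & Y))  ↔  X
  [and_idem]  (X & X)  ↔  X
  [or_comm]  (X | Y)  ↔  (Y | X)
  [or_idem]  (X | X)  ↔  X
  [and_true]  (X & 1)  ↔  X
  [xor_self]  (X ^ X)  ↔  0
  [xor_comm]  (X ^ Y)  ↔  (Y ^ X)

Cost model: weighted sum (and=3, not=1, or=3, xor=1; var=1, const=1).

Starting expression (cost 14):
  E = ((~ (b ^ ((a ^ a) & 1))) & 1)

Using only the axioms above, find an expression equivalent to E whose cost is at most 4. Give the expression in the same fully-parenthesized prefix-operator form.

1. [and_true →] ((~ (b ^ ((a ^ a) & 1))) & 1)  →  (~ (b ^ ((a ^ a) & 1)))
2. [and_true →] ((a ^ a) & 1)  →  (a ^ a);  E = (~ (b ^ (a ^ a)))
3. [xor_self →] (a ^ a)  →  0;  cost 4 ≤ 4, done

(~ (b ^ 0))   [cost 4]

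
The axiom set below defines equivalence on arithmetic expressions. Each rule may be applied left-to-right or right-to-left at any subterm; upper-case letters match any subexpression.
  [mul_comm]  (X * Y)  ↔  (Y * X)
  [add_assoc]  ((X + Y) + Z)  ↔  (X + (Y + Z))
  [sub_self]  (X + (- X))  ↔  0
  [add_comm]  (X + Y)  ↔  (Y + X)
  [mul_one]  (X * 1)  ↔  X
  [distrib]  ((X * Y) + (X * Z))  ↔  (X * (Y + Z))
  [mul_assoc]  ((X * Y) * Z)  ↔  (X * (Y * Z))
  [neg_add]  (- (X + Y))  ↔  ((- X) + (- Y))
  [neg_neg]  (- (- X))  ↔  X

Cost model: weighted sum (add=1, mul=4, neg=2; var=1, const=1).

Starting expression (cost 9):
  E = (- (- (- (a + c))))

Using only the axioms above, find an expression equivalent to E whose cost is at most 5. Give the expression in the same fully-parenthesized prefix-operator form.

step 1: neg_neg (→) rewrites (- (- (a + c))) into (a + c), reaching cost 5 (bound 5)

(- (a + c))   [cost 5]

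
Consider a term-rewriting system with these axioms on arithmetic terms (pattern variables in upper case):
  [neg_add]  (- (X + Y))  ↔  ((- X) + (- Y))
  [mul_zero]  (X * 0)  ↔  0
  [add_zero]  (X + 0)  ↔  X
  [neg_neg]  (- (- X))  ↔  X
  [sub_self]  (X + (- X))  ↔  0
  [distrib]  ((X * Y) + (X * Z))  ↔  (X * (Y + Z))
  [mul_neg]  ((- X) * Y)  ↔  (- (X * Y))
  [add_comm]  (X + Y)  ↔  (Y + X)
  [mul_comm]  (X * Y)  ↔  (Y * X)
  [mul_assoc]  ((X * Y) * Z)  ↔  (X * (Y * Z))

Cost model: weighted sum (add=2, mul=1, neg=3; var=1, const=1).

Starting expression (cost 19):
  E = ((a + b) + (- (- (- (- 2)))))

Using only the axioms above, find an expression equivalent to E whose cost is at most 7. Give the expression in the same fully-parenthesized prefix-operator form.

((a + b) + 2)   [cost 7]

1. [neg_neg →] (- (- (- (- 2))))  →  (- (- 2));  E = ((a + b) + (- (- 2)))
2. [neg_neg →] (- (- 2))  →  2;  cost 7 ≤ 7, done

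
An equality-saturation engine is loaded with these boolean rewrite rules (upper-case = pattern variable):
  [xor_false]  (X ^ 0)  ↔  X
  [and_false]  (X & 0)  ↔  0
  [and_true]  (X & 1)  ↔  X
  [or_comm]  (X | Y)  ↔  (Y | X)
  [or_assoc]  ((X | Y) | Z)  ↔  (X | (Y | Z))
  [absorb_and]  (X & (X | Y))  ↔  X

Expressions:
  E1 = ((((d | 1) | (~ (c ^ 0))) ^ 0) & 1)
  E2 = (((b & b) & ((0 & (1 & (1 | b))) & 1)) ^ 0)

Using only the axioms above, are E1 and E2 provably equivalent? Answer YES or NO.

NO

The axioms are sound identities: if E1 ↔* E2 then E1 and E2 evaluate identically under any assignment.
Under b=0, c=0, d=0: E1 evaluates to 1, E2 to 0. Distinct ⇒ no rewrite sequence connects them.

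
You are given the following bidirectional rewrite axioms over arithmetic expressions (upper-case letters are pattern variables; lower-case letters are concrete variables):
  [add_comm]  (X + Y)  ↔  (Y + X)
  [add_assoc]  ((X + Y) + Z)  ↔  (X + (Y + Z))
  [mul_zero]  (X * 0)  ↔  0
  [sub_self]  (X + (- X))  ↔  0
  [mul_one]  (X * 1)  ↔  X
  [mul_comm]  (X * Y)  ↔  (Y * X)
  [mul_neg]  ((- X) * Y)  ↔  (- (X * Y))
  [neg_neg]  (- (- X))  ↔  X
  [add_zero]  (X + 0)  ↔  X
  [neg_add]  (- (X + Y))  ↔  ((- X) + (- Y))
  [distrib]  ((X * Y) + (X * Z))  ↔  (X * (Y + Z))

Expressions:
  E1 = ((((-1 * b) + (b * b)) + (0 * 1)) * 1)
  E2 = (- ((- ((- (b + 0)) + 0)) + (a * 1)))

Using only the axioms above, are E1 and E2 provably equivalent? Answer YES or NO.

All listed rules preserve value, hence provable equivalence implies equal values everywhere; look for a separating assignment.
a=0, b=1 gives E1 ↦ 0, E2 ↦ -1; values differ ⇒ not provably equivalent.

NO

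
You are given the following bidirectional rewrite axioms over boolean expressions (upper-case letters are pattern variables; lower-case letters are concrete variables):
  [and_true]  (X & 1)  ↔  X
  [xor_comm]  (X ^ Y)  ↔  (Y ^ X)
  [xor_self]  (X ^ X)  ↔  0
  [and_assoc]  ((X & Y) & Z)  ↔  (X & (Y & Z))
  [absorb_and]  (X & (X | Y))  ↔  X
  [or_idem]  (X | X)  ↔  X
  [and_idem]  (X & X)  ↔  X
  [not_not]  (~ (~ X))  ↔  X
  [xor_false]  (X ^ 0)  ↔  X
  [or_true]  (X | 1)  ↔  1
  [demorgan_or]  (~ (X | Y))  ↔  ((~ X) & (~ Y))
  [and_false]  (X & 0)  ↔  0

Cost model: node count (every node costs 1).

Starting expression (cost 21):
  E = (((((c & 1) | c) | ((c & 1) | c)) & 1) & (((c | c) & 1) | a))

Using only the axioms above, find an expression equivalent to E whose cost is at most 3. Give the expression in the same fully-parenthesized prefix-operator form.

1. [or_idem →] (((c & 1) | c) | ((c & 1) | c))  →  ((c & 1) | c);  E = ((((c & 1) | c) & 1) & (((c | c) & 1) | a))
2. [and_true →] (c & 1)  →  c;  E = (((c | c) & 1) & (((c | c) & 1) | a))
3. [absorb_and →] (((c | c) & 1) & (((c | c) & 1) | a))  →  ((c | c) & 1)
4. [or_idem →] (c | c)  →  c;  cost 3 ≤ 3, done

(c & 1)   [cost 3]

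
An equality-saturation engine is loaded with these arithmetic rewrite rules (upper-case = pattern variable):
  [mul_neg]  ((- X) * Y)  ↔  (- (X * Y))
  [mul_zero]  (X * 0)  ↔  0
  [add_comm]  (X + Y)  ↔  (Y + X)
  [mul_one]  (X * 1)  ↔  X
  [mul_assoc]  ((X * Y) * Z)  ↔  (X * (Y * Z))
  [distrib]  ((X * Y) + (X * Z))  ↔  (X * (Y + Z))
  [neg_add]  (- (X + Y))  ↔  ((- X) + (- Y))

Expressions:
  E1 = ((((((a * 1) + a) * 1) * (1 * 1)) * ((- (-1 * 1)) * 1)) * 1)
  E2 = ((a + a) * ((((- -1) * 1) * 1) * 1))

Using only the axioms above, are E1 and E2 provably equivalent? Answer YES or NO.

step 1: mul_one (→) rewrites (((a * 1) + a) * 1) into ((a * 1) + a), now (((((a * 1) + a) * (1 * 1)) * ((- (-1 * 1)) * 1)) * 1)
step 2: mul_one (→) rewrites (a * 1) into a, now ((((a + a) * (1 * 1)) * ((- (-1 * 1)) * 1)) * 1)
step 3: mul_one (→) rewrites ((((a + a) * (1 * 1)) * ((- (-1 * 1)) * 1)) * 1) into (((a + a) * (1 * 1)) * ((- (-1 * 1)) * 1))
step 4: mul_one (→) rewrites ((- (-1 * 1)) * 1) into (- (-1 * 1)), now (((a + a) * (1 * 1)) * (- (-1 * 1)))
step 5: mul_one (→) rewrites (1 * 1) into 1, now (((a + a) * 1) * (- (-1 * 1)))
step 6: mul_one (→) rewrites ((a + a) * 1) into (a + a), now ((a + a) * (- (-1 * 1)))
step 7: mul_one (→) rewrites (-1 * 1) into -1, now ((a + a) * (- -1))
step 8: mul_one (←) rewrites (- -1) into ((- -1) * 1), now ((a + a) * ((- -1) * 1))
step 9: mul_one (←) rewrites ((- -1) * 1) into (((- -1) * 1) * 1), now ((a + a) * (((- -1) * 1) * 1))
step 10: mul_one (←) rewrites ((- -1) * 1) into (((- -1) * 1) * 1), which is E2

YES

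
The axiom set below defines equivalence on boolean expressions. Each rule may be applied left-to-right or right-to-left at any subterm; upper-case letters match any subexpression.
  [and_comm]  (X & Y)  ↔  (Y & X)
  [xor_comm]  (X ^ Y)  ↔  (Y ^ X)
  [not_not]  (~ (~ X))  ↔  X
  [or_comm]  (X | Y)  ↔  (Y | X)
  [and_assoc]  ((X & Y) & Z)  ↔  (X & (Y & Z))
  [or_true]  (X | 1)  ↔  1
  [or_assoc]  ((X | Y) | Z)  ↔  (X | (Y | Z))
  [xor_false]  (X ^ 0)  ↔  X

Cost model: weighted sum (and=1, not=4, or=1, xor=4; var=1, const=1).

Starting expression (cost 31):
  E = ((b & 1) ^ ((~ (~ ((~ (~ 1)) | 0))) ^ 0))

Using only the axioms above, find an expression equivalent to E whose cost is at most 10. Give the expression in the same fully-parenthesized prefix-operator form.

((b & 1) ^ (1 | 0))   [cost 10]

step 1: not_not (→) rewrites (~ (~ 1)) into 1, now ((b & 1) ^ ((~ (~ (1 | 0))) ^ 0))
step 2: xor_false (→) rewrites ((~ (~ (1 | 0))) ^ 0) into (~ (~ (1 | 0))), now ((b & 1) ^ (~ (~ (1 | 0))))
step 3: not_not (→) rewrites (~ (~ (1 | 0))) into (1 | 0), reaching cost 10 (bound 10)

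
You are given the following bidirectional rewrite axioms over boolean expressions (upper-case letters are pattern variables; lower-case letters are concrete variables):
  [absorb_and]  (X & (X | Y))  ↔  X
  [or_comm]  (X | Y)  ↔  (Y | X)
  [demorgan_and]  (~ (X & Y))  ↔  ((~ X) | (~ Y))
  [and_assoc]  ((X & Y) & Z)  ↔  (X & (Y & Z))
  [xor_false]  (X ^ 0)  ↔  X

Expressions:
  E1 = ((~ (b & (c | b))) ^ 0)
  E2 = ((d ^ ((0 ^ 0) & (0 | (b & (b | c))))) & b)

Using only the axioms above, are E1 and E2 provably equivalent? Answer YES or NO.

NO

All listed rules preserve value, hence provable equivalence implies equal values everywhere; look for a separating assignment.
b=0, c=0, d=0 gives E1 ↦ 1, E2 ↦ 0; values differ ⇒ not provably equivalent.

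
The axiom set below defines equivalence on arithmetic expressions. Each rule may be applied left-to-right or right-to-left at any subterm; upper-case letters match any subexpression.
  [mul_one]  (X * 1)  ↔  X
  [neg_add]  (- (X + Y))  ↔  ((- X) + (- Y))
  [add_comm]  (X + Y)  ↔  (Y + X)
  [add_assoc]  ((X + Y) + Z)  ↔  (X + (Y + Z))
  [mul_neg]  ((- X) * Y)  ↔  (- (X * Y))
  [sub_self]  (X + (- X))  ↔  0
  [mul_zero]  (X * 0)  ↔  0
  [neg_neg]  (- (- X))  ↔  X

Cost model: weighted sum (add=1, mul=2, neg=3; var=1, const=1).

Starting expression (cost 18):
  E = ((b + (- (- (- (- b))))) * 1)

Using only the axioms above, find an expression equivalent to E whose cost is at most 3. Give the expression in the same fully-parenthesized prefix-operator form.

(b + b)   [cost 3]

step 1: mul_one (→) rewrites ((b + (- (- (- (- b))))) * 1) into (b + (- (- (- (- b)))))
step 2: neg_neg (→) rewrites (- (- b)) into b, now (b + (- (- b)))
step 3: neg_neg (→) rewrites (- (- b)) into b, reaching cost 3 (bound 3)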